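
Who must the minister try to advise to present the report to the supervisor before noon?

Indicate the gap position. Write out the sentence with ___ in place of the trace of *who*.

Who must the minister try to advise ___ to present the report to the supervisor before noon?

In situ: The minister must try to advise who to present the report to the supervisor before noon.
'who' functions as the direct object of 'advise'. The gap is right after 'advise'.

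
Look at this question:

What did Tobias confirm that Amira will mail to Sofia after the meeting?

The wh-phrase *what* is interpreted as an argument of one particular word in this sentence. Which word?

Underlying clause: Tobias did confirm that Amira will mail what to Sofia after the meeting.
The filler 'what' is interpreted as the direct object of 'mail'. Wh-movement fronts it, leaving a gap right after 'mail':
What did Tobias confirm that Amira will mail ___ to Sofia after the meeting?

mail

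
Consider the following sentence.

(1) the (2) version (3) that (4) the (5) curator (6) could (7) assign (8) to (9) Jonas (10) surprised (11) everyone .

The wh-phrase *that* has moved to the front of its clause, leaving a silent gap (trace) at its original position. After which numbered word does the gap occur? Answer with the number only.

7

'that' is the direct object of 'assign'. It moves to the left edge, and the trace sits right after 'assign':
The version that the curator could assign ___ to Jonas surprised everyone.
'assign' is word 7.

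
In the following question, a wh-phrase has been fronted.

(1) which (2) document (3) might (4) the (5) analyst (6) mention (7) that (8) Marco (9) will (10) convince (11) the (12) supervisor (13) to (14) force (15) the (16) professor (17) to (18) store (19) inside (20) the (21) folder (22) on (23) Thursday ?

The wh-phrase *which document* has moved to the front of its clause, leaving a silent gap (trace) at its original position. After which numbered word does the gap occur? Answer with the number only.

18

In situ: The analyst might mention that Marco will convince the supervisor to force the professor to store which document inside the folder on Thursday.
'which document' is the direct object of 'store'. It moves to the left edge, and the trace sits right after 'store':
Which document might the analyst mention that Marco will convince the supervisor to force the professor to store ___ inside the folder on Thursday?
'store' is word 18.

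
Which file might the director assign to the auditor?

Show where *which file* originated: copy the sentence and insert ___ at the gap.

Which file might the director assign ___ to the auditor?

Before movement: The director might assign which file to the auditor.
'which file' is the direct object of 'assign'. The gap is right after 'assign'.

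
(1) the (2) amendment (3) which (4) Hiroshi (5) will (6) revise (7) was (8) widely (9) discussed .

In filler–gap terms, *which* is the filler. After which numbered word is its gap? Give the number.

'which' is the direct object of 'revise'. Fronting leaves a gap immediately after 'revise':
The amendment which Hiroshi will revise ___ was widely discussed.
'revise' is word 6.

6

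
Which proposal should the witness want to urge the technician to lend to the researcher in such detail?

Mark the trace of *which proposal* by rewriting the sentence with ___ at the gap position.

Which proposal should the witness want to urge the technician to lend ___ to the researcher in such detail?

Pre-movement form: The witness should want to urge the technician to lend which proposal to the researcher in such detail.
The filler 'which proposal' is interpreted as the direct object of 'lend'. The gap is right after 'lend'.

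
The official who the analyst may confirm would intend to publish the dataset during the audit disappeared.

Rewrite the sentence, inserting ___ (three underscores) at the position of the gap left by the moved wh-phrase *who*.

The official who the analyst may confirm ___ would intend to publish the dataset during the audit disappeared.

The filler 'who' is interpreted as the subject of the clause embedded under 'confirm'. The gap is right after 'confirm'.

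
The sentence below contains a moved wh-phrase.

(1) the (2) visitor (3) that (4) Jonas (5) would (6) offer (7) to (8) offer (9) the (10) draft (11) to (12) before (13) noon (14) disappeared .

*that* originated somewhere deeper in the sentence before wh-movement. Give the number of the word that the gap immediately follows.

The filler 'that' is interpreted as the object of the preposition 'to' (recipient of 'offer'). It moves to the left edge, and the trace sits right after 'to':
The visitor that Jonas would offer to offer the draft to ___ before noon disappeared.
'to' is word 11.

11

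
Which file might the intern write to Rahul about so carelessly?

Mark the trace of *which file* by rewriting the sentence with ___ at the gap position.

Which file might the intern write to Rahul about ___ so carelessly?

Pre-movement form: The intern might write to Rahul about which file so carelessly.
'which file' is the object of the preposition 'about'. The gap is right after 'about'.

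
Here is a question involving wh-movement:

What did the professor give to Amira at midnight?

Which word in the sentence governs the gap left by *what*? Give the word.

give

Underlying clause: The professor did give what to Amira at midnight.
The filler 'what' is interpreted as the direct object of 'give'. Fronting leaves a gap immediately after 'give':
What did the professor give ___ to Amira at midnight?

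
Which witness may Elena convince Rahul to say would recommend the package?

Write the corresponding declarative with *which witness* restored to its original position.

The filler 'which witness' is interpreted as the subject of the clause embedded under 'say'. Wh-movement fronts it, leaving a gap right after 'say':
Which witness may Elena convince Rahul to say ___ would recommend the package?

Elena may convince Rahul to say which witness would recommend the package.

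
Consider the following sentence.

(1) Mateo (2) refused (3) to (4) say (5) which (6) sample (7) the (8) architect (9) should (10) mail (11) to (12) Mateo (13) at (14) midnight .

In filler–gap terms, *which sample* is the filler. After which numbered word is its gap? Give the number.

In situ: The architect should mail which sample to Mateo at midnight.
The filler 'which sample' is interpreted as the direct object of 'mail'. It moves to the left edge, and the trace sits right after 'mail':
Mateo refused to say which sample the architect should mail ___ to Mateo at midnight.
'mail' is word 10.

10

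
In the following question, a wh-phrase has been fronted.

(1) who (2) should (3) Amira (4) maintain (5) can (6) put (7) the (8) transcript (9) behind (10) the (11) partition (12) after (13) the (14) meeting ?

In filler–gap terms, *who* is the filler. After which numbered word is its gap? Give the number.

Pre-movement form: Amira should maintain who can put the transcript behind the partition after the meeting.
The filler 'who' is interpreted as the subject of the clause embedded under 'maintain'. It moves to the left edge, and the trace sits right after 'maintain':
Who should Amira maintain ___ can put the transcript behind the partition after the meeting?
'maintain' is word 4.

4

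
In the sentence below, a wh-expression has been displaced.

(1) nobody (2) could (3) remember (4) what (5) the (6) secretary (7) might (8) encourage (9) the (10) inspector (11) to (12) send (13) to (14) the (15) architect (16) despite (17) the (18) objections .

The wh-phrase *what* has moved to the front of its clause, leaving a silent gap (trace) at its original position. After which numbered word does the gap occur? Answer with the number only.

12

In situ: The secretary might encourage the inspector to send what to the architect despite the objections.
'what' is the direct object of 'send'. Fronting leaves a gap immediately after 'send':
Nobody could remember what the secretary might encourage the inspector to send ___ to the architect despite the objections.
'send' is word 12.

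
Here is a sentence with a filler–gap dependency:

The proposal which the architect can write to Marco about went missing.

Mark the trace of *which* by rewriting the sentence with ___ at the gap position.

The proposal which the architect can write to Marco about ___ went missing.

'which' functions as the object of the preposition 'about'. The gap is right after 'about'.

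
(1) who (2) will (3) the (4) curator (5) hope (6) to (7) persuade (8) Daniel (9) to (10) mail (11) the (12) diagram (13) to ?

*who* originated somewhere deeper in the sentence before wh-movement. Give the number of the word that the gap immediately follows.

Underlying clause: The curator will hope to persuade Daniel to mail the diagram to who.
The filler 'who' is interpreted as the object of the preposition 'to' (recipient of 'mail'). It moves to the left edge, and the trace sits right after 'to':
Who will the curator hope to persuade Daniel to mail the diagram to ___?
'to' is word 13.

13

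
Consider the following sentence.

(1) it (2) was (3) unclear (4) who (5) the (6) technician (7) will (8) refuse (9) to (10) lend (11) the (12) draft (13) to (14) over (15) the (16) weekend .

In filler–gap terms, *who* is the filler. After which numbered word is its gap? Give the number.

13

In situ: The technician will refuse to lend the draft to who over the weekend.
The filler 'who' is interpreted as the object of the preposition 'to' (recipient of 'lend'). Wh-movement fronts it, leaving a gap right after 'to':
It was unclear who the technician will refuse to lend the draft to ___ over the weekend.
'to' is word 13.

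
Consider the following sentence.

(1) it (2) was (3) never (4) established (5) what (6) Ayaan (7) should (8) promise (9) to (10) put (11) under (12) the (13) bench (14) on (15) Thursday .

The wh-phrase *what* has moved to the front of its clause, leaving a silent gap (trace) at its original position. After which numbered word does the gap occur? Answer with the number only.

10

Before movement: Ayaan should promise to put what under the bench on Thursday.
The filler 'what' is interpreted as the direct object of 'put'. It moves to the left edge, and the trace sits right after 'put':
It was never established what Ayaan should promise to put ___ under the bench on Thursday.
'put' is word 10.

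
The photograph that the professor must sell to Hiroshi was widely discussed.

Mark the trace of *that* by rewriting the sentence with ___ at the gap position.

The photograph that the professor must sell ___ to Hiroshi was widely discussed.

The filler 'that' is interpreted as the direct object of 'sell'. The gap is right after 'sell'.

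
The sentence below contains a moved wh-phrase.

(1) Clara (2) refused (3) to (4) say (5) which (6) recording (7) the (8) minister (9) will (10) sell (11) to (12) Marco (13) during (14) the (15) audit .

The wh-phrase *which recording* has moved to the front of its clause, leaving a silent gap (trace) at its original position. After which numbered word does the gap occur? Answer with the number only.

10

Before movement: The minister will sell which recording to Marco during the audit.
'which recording' is the direct object of 'sell'. Wh-movement fronts it, leaving a gap right after 'sell':
Clara refused to say which recording the minister will sell ___ to Marco during the audit.
'sell' is word 10.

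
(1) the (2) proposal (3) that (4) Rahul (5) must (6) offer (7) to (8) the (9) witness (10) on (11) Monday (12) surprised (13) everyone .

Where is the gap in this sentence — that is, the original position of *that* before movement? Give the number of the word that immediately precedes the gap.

6

'that' is the direct object of 'offer'. It moves to the left edge, and the trace sits right after 'offer':
The proposal that Rahul must offer ___ to the witness on Monday surprised everyone.
'offer' is word 6.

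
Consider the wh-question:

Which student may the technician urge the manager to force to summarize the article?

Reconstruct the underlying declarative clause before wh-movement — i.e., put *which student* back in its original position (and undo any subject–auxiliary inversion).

The filler 'which student' is interpreted as the direct object of 'force'. Fronting leaves a gap immediately after 'force':
Which student may the technician urge the manager to force ___ to summarize the article?

The technician may urge the manager to force which student to summarize the article.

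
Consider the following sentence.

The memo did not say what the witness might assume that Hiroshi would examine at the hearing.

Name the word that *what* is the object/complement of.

examine

In situ: The witness might assume that Hiroshi would examine what at the hearing.
The filler 'what' is interpreted as the direct object of 'examine'. Wh-movement fronts it, leaving a gap right after 'examine':
The memo did not say what the witness might assume that Hiroshi would examine ___ at the hearing.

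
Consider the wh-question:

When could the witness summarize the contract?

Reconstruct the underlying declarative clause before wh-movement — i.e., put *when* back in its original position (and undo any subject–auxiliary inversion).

The witness could summarize the contract when.

'when' functions as the temporal adjunct. Wh-movement fronts it, leaving a gap right after 'contract':
When could the witness summarize the contract ___?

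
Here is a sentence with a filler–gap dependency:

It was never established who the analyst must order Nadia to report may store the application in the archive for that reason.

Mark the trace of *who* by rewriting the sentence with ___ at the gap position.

Before movement: The analyst must order Nadia to report who may store the application in the archive for that reason.
'who' is the subject of the clause embedded under 'report'. The gap is right after 'report'.

It was never established who the analyst must order Nadia to report ___ may store the application in the archive for that reason.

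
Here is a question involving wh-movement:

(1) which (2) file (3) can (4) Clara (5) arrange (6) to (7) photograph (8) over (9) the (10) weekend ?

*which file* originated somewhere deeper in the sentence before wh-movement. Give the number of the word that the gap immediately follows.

Underlying clause: Clara can arrange to photograph which file over the weekend.
'which file' functions as the direct object of 'photograph'. It moves to the left edge, and the trace sits right after 'photograph':
Which file can Clara arrange to photograph ___ over the weekend?
'photograph' is word 7.

7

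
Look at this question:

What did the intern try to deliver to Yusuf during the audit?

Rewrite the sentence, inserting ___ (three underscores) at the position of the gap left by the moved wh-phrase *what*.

What did the intern try to deliver ___ to Yusuf during the audit?

Underlying clause: The intern did try to deliver what to Yusuf during the audit.
'what' functions as the direct object of 'deliver'. The gap is right after 'deliver'.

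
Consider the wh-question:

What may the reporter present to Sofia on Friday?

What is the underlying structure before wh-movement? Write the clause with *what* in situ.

'what' functions as the direct object of 'present'. Fronting leaves a gap immediately after 'present':
What may the reporter present ___ to Sofia on Friday?

The reporter may present what to Sofia on Friday.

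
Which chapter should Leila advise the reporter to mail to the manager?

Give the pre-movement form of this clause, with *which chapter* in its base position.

Leila should advise the reporter to mail which chapter to the manager.

'which chapter' is the direct object of 'mail'. It moves to the left edge, and the trace sits right after 'mail':
Which chapter should Leila advise the reporter to mail ___ to the manager?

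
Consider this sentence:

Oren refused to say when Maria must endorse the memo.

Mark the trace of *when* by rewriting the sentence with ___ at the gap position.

Before movement: Maria must endorse the memo when.
'when' is the temporal adjunct. The gap is right after 'memo'.

Oren refused to say when Maria must endorse the memo ___.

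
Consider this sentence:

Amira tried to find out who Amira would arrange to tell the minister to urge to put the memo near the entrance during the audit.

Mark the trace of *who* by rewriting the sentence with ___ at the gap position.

Amira tried to find out who Amira would arrange to tell the minister to urge ___ to put the memo near the entrance during the audit.

Underlying clause: Amira would arrange to tell the minister to urge who to put the memo near the entrance during the audit.
'who' is the direct object of 'urge'. The gap is right after 'urge'.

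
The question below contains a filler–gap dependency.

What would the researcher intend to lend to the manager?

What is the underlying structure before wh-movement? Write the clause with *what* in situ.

The researcher would intend to lend what to the manager.

The filler 'what' is interpreted as the direct object of 'lend'. It moves to the left edge, and the trace sits right after 'lend':
What would the researcher intend to lend ___ to the manager?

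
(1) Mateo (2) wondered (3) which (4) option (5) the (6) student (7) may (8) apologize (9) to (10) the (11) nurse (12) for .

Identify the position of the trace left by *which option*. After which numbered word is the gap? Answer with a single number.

Pre-movement form: The student may apologize to the nurse for which option.
'which option' is the object of the preposition 'for'. Fronting leaves a gap immediately after 'for':
Mateo wondered which option the student may apologize to the nurse for ___.
'for' is word 12.

12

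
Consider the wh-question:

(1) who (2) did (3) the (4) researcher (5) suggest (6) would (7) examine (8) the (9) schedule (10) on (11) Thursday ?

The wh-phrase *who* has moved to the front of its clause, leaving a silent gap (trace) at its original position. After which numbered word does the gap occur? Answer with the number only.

5

Before movement: The researcher did suggest who would examine the schedule on Thursday.
'who' is the subject of the clause embedded under 'suggest'. Wh-movement fronts it, leaving a gap right after 'suggest':
Who did the researcher suggest ___ would examine the schedule on Thursday?
'suggest' is word 5.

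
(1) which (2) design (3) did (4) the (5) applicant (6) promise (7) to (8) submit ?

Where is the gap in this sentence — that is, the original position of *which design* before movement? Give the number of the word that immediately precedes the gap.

8

Underlying clause: The applicant did promise to submit which design.
The filler 'which design' is interpreted as the direct object of 'submit'. Fronting leaves a gap immediately after 'submit':
Which design did the applicant promise to submit ___?
'submit' is word 8.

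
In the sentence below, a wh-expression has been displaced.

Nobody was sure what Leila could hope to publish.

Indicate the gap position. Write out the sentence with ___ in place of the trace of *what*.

Before movement: Leila could hope to publish what.
'what' is the direct object of 'publish'. The gap is right after 'publish'.

Nobody was sure what Leila could hope to publish ___.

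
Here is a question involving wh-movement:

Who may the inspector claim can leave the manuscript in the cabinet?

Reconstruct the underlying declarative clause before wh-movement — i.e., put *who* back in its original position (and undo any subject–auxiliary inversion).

The inspector may claim who can leave the manuscript in the cabinet.

'who' functions as the subject of the clause embedded under 'claim'. Wh-movement fronts it, leaving a gap right after 'claim':
Who may the inspector claim ___ can leave the manuscript in the cabinet?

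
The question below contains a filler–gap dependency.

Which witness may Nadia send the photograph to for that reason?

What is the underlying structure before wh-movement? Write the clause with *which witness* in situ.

Nadia may send the photograph to which witness for that reason.

'which witness' functions as the object of the preposition 'to' (recipient of 'send'). Fronting leaves a gap immediately after 'to':
Which witness may Nadia send the photograph to ___ for that reason?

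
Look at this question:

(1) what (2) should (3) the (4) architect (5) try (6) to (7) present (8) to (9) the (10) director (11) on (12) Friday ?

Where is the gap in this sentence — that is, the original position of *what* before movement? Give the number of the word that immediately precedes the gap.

Pre-movement form: The architect should try to present what to the director on Friday.
The filler 'what' is interpreted as the direct object of 'present'. Wh-movement fronts it, leaving a gap right after 'present':
What should the architect try to present ___ to the director on Friday?
'present' is word 7.

7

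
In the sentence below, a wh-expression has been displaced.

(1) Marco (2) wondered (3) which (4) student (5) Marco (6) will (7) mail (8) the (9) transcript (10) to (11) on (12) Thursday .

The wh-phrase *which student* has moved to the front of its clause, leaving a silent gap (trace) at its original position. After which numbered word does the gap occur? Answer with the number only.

10

Before movement: Marco will mail the transcript to which student on Thursday.
'which student' is the object of the preposition 'to' (recipient of 'mail'). It moves to the left edge, and the trace sits right after 'to':
Marco wondered which student Marco will mail the transcript to ___ on Thursday.
'to' is word 10.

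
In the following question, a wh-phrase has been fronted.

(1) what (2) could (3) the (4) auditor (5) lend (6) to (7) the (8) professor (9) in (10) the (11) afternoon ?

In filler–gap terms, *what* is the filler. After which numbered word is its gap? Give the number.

5

In situ: The auditor could lend what to the professor in the afternoon.
'what' is the direct object of 'lend'. Fronting leaves a gap immediately after 'lend':
What could the auditor lend ___ to the professor in the afternoon?
'lend' is word 5.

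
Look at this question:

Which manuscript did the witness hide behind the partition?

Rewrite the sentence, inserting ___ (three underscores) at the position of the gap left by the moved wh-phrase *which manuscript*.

Which manuscript did the witness hide ___ behind the partition?

Before movement: The witness did hide which manuscript behind the partition.
'which manuscript' functions as the direct object of 'hide'. The gap is right after 'hide'.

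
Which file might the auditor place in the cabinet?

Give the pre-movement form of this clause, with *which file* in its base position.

'which file' functions as the direct object of 'place'. Fronting leaves a gap immediately after 'place':
Which file might the auditor place ___ in the cabinet?

The auditor might place which file in the cabinet.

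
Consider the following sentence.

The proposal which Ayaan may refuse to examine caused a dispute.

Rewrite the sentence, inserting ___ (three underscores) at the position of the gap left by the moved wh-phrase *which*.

The proposal which Ayaan may refuse to examine ___ caused a dispute.

'which' functions as the direct object of 'examine'. The gap is right after 'examine'.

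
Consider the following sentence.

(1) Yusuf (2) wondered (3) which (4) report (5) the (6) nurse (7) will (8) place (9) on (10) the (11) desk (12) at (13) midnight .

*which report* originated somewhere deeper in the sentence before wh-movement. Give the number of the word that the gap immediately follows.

8

Pre-movement form: The nurse will place which report on the desk at midnight.
'which report' is the direct object of 'place'. It moves to the left edge, and the trace sits right after 'place':
Yusuf wondered which report the nurse will place ___ on the desk at midnight.
'place' is word 8.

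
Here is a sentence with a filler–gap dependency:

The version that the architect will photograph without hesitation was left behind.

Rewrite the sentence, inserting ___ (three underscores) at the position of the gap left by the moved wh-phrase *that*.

The version that the architect will photograph ___ without hesitation was left behind.

'that' is the direct object of 'photograph'. The gap is right after 'photograph'.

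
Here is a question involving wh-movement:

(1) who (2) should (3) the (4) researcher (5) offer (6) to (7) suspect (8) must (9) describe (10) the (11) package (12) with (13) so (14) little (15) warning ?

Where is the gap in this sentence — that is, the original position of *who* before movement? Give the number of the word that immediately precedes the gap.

7

Before movement: The researcher should offer to suspect who must describe the package with so little warning.
The filler 'who' is interpreted as the subject of the clause embedded under 'suspect'. Wh-movement fronts it, leaving a gap right after 'suspect':
Who should the researcher offer to suspect ___ must describe the package with so little warning?
'suspect' is word 7.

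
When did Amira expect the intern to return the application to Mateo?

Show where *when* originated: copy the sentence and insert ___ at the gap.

When did Amira expect the intern to return the application to Mateo ___?

Pre-movement form: Amira did expect the intern to return the application to Mateo when.
'when' functions as the temporal adjunct. The gap is right after 'Mateo'.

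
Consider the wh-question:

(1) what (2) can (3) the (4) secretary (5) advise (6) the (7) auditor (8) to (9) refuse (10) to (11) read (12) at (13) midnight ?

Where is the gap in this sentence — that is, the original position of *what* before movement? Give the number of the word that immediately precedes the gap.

In situ: The secretary can advise the auditor to refuse to read what at midnight.
'what' functions as the direct object of 'read'. Fronting leaves a gap immediately after 'read':
What can the secretary advise the auditor to refuse to read ___ at midnight?
'read' is word 11.

11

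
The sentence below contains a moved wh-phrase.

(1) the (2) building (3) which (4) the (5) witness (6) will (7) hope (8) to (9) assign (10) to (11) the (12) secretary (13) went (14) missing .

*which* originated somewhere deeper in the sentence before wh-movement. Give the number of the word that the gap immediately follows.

9

'which' functions as the direct object of 'assign'. Fronting leaves a gap immediately after 'assign':
The building which the witness will hope to assign ___ to the secretary went missing.
'assign' is word 9.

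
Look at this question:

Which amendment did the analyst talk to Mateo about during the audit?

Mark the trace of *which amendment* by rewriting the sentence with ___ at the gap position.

Which amendment did the analyst talk to Mateo about ___ during the audit?

Underlying clause: The analyst did talk to Mateo about which amendment during the audit.
'which amendment' is the object of the preposition 'about'. The gap is right after 'about'.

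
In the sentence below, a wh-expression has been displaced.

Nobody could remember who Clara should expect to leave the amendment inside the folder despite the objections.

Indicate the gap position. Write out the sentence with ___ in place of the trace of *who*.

Pre-movement form: Clara should expect who to leave the amendment inside the folder despite the objections.
'who' functions as the direct object of 'expect'. The gap is right after 'expect'.

Nobody could remember who Clara should expect ___ to leave the amendment inside the folder despite the objections.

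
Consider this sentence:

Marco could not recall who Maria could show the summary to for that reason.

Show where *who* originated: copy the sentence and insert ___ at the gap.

In situ: Maria could show the summary to who for that reason.
'who' functions as the object of the preposition 'to' (recipient of 'show'). The gap is right after 'to'.

Marco could not recall who Maria could show the summary to ___ for that reason.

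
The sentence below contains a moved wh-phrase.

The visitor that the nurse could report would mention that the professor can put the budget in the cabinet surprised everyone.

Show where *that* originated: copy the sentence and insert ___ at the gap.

'that' functions as the subject of the clause embedded under 'report'. The gap is right after 'report'.

The visitor that the nurse could report ___ would mention that the professor can put the budget in the cabinet surprised everyone.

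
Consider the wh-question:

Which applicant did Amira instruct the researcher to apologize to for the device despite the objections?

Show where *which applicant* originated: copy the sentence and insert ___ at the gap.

Which applicant did Amira instruct the researcher to apologize to ___ for the device despite the objections?

Underlying clause: Amira did instruct the researcher to apologize to which applicant for the device despite the objections.
'which applicant' functions as the object of the preposition 'to'. The gap is right after 'to'.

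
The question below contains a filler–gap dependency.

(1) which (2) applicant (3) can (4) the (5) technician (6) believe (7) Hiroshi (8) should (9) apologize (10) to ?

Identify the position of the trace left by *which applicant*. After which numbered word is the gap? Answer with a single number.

10

In situ: The technician can believe Hiroshi should apologize to which applicant.
The filler 'which applicant' is interpreted as the object of the preposition 'to'. It moves to the left edge, and the trace sits right after 'to':
Which applicant can the technician believe Hiroshi should apologize to ___?
'to' is word 10.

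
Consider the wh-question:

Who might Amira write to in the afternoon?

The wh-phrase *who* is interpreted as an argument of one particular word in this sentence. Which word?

to

Pre-movement form: Amira might write to who in the afternoon.
'who' functions as the object of the preposition 'to'. It moves to the left edge, and the trace sits right after 'to':
Who might Amira write to ___ in the afternoon?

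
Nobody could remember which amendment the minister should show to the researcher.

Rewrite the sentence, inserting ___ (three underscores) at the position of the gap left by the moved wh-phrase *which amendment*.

In situ: The minister should show which amendment to the researcher.
The filler 'which amendment' is interpreted as the direct object of 'show'. The gap is right after 'show'.

Nobody could remember which amendment the minister should show ___ to the researcher.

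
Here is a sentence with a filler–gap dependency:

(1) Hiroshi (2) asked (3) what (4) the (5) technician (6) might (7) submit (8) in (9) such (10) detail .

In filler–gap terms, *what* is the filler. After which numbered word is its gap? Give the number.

Before movement: The technician might submit what in such detail.
'what' functions as the direct object of 'submit'. Fronting leaves a gap immediately after 'submit':
Hiroshi asked what the technician might submit ___ in such detail.
'submit' is word 7.

7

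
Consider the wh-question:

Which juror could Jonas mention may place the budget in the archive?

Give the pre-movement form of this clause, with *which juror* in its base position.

Jonas could mention which juror may place the budget in the archive.

'which juror' is the subject of the clause embedded under 'mention'. Fronting leaves a gap immediately after 'mention':
Which juror could Jonas mention ___ may place the budget in the archive?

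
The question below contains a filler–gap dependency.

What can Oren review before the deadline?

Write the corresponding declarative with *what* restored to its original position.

Oren can review what before the deadline.

'what' functions as the direct object of 'review'. It moves to the left edge, and the trace sits right after 'review':
What can Oren review ___ before the deadline?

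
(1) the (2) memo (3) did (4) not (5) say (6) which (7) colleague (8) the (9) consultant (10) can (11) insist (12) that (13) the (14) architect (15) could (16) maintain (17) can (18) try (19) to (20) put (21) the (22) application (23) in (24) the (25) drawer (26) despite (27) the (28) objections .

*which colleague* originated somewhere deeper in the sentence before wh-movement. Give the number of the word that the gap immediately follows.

16

Pre-movement form: The consultant can insist that the architect could maintain which colleague can try to put the application in the drawer despite the objections.
The filler 'which colleague' is interpreted as the subject of the clause embedded under 'maintain'. Fronting leaves a gap immediately after 'maintain':
The memo did not say which colleague the consultant can insist that the architect could maintain ___ can try to put the application in the drawer despite the objections.
'maintain' is word 16.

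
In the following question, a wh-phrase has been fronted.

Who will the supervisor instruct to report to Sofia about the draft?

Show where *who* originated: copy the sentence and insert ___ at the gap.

In situ: The supervisor will instruct who to report to Sofia about the draft.
'who' is the direct object of 'instruct'. The gap is right after 'instruct'.

Who will the supervisor instruct ___ to report to Sofia about the draft?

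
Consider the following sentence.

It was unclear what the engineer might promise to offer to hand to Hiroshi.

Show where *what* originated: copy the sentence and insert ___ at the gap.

It was unclear what the engineer might promise to offer to hand ___ to Hiroshi.

Underlying clause: The engineer might promise to offer to hand what to Hiroshi.
'what' is the direct object of 'hand'. The gap is right after 'hand'.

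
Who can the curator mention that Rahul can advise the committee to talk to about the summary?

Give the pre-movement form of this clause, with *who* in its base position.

'who' functions as the object of the preposition 'to'. Fronting leaves a gap immediately after 'to':
Who can the curator mention that Rahul can advise the committee to talk to ___ about the summary?

The curator can mention that Rahul can advise the committee to talk to who about the summary.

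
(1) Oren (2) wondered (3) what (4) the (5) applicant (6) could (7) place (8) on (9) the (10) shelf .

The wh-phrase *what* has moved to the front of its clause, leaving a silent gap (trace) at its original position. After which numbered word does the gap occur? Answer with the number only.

Before movement: The applicant could place what on the shelf.
The filler 'what' is interpreted as the direct object of 'place'. Fronting leaves a gap immediately after 'place':
Oren wondered what the applicant could place ___ on the shelf.
'place' is word 7.

7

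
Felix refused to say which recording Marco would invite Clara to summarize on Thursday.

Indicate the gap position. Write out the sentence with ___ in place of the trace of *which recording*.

In situ: Marco would invite Clara to summarize which recording on Thursday.
The filler 'which recording' is interpreted as the direct object of 'summarize'. The gap is right after 'summarize'.

Felix refused to say which recording Marco would invite Clara to summarize ___ on Thursday.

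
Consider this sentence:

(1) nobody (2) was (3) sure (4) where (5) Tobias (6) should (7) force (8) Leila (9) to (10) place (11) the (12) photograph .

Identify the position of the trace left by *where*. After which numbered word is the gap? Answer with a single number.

12

In situ: Tobias should force Leila to place the photograph where.
The filler 'where' is interpreted as the locative complement of 'place'. Wh-movement fronts it, leaving a gap right after 'photograph':
Nobody was sure where Tobias should force Leila to place the photograph ___.
'photograph' is word 12.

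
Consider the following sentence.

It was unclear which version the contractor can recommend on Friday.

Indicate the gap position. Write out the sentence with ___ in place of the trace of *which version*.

It was unclear which version the contractor can recommend ___ on Friday.

Pre-movement form: The contractor can recommend which version on Friday.
'which version' is the direct object of 'recommend'. The gap is right after 'recommend'.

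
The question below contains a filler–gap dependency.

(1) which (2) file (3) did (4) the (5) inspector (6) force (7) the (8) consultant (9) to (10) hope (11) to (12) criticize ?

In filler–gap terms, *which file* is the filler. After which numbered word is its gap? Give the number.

12

Pre-movement form: The inspector did force the consultant to hope to criticize which file.
The filler 'which file' is interpreted as the direct object of 'criticize'. Fronting leaves a gap immediately after 'criticize':
Which file did the inspector force the consultant to hope to criticize ___?
'criticize' is word 12.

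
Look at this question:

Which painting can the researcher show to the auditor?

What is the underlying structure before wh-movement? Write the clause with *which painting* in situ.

The researcher can show which painting to the auditor.

'which painting' is the direct object of 'show'. Fronting leaves a gap immediately after 'show':
Which painting can the researcher show ___ to the auditor?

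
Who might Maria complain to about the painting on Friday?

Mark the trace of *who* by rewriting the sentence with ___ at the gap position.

Who might Maria complain to ___ about the painting on Friday?

Underlying clause: Maria might complain to who about the painting on Friday.
'who' functions as the object of the preposition 'to'. The gap is right after 'to'.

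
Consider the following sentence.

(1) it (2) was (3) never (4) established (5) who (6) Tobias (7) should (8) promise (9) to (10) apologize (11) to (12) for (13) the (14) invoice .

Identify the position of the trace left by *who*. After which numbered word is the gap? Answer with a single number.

In situ: Tobias should promise to apologize to who for the invoice.
The filler 'who' is interpreted as the object of the preposition 'to'. Fronting leaves a gap immediately after 'to':
It was never established who Tobias should promise to apologize to ___ for the invoice.
'to' is word 11.

11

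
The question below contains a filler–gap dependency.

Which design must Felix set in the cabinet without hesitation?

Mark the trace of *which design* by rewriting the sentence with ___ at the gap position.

Which design must Felix set ___ in the cabinet without hesitation?

In situ: Felix must set which design in the cabinet without hesitation.
'which design' functions as the direct object of 'set'. The gap is right after 'set'.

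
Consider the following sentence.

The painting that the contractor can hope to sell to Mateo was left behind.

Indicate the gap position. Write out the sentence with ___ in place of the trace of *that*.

'that' functions as the direct object of 'sell'. The gap is right after 'sell'.

The painting that the contractor can hope to sell ___ to Mateo was left behind.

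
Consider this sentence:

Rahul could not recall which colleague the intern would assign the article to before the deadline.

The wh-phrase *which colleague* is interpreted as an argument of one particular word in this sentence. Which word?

to

In situ: The intern would assign the article to which colleague before the deadline.
'which colleague' is the object of the preposition 'to' (recipient of 'assign'). It moves to the left edge, and the trace sits right after 'to':
Rahul could not recall which colleague the intern would assign the article to ___ before the deadline.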